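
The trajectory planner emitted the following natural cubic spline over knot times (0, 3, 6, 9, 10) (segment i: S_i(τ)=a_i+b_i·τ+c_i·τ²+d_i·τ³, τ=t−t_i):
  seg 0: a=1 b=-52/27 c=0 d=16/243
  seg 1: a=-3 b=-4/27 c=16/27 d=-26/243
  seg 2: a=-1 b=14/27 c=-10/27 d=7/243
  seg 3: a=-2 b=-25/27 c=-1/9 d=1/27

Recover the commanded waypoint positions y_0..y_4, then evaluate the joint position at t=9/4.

y_0=1 y_1=-3 y_2=-1 y_3=-2 y_4=-3
S(9/4) = -31/12

y_0 = S_0(0) = a_0 = 1
y_1 = S_1(0) = a_1 = -3
y_2 = S_2(0) = a_2 = -1
y_3 = S_3(0) = a_3 = -2
y_4 = S_3(1) = -3
t_q=9/4 is in segment 0 (τ=9/4); S_0(τ)=-31/12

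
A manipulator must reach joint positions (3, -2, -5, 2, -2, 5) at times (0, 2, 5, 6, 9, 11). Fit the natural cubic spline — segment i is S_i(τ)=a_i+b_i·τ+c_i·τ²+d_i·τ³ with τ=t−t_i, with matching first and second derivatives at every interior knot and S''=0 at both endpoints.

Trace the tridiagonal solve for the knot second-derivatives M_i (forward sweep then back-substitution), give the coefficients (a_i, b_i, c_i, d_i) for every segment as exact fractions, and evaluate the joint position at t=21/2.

  seg 0: a=3 b=-20063/9882 c=0 d=-2321/19764
  seg 1: a=-2 b=-33989/9882 c=-2321/3294 d=22498/44469
  seg 2: a=-5 b=59221/9882 c=38033/9882 d=-520/183
  seg 3: a=2 b=51047/9882 c=-46207/9882 d=37199/44469
  seg 4: a=-2 b=-3001/9882 c=9397/3294 d=-9397/19764
S(21/2) = 124303/52704

Δ: Δ0=-5/2, Δ1=-1, Δ2=7, Δ3=-4/3, Δ4=7/2
row 1: diag=10, rhs=9; c'=3/10, d'=9/10
row 2: denom=8−3·3/10=71/10; d'=(48−3·9/10)/(71/10)=453/71
row 3: denom=8−1·10/71=558/71; d'=(-50−1·453/71)/(558/71)=-4003/558
row 4: denom=10−3·71/186=549/62; d'=(29−3·-4003/558)/(549/62)=9397/1647
back: M4=9397/1647
back: M3=-4003/558−71/186·9397/1647=-46207/4941
back: M2=453/71−10/71·-46207/4941=38033/4941
back: M1=9/10−3/10·38033/4941=-2321/1647
M: M0=0, M1=-2321/1647, M2=38033/4941, M3=-46207/4941, M4=9397/1647, M5=0
seg 0: a=3, c=M0/2=0, d=(M1−M0)/(6·2)=-2321/19764, b=Δ0−h0·(2M0+M1)/6=-20063/9882
seg 1: a=-2, c=M1/2=-2321/3294, d=(M2−M1)/(6·3)=22498/44469, b=Δ1−h1·(2M1+M2)/6=-33989/9882
seg 2: a=-5, c=M2/2=38033/9882, d=(M3−M2)/(6·1)=-520/183, b=Δ2−h2·(2M2+M3)/6=59221/9882
seg 3: a=2, c=M3/2=-46207/9882, d=(M4−M3)/(6·3)=37199/44469, b=Δ3−h3·(2M3+M4)/6=51047/9882
seg 4: a=-2, c=M4/2=9397/3294, d=(M5−M4)/(6·2)=-9397/19764, b=Δ4−h4·(2M4+M5)/6=-3001/9882
t_q=21/2 → seg 4, τ=3/2; S=-2+-3001/9882·τ+9397/3294·τ²+-9397/19764·τ³=124303/52704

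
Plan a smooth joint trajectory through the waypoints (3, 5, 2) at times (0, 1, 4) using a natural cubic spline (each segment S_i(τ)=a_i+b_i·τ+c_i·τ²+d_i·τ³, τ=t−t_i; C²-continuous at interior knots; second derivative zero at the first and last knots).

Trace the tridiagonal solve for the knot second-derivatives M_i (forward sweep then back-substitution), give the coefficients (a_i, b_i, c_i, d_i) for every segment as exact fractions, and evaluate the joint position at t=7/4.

  seg 0: a=3 b=19/8 c=0 d=-3/8
  seg 1: a=5 b=5/4 c=-9/8 d=1/8
S(7/4) = 2743/512

Δ: Δ0=2, Δ1=-1
row 1: diag=8, rhs=-18; c'=3/8, d'=-9/4
back: M1=-9/4
M: M0=0, M1=-9/4, M2=0
seg 0: a=3, c=M0/2=0, d=(M1−M0)/(6·1)=-3/8, b=Δ0−h0·(2M0+M1)/6=19/8
seg 1: a=5, c=M1/2=-9/8, d=(M2−M1)/(6·3)=1/8, b=Δ1−h1·(2M1+M2)/6=5/4
t_q=7/4 → seg 1, τ=3/4; S=5+5/4·τ+-9/8·τ²+1/8·τ³=2743/512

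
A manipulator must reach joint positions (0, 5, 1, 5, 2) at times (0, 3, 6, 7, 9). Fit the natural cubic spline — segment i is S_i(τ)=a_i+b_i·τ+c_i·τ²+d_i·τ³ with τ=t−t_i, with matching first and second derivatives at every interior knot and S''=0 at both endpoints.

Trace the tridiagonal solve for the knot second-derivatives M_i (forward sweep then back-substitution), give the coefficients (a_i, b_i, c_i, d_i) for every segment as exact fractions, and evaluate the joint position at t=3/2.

  seg 0: a=0 b=3221/1020 c=0 d=-169/1020
  seg 1: a=5 b=-671/510 c=-507/340 d=101/204
  seg 2: a=1 b=3167/1020 c=252/85 d=-2111/1020
  seg 3: a=5 b=1441/510 c=-1103/340 d=1103/2040
S(3/2) = 11363/2720

Δ: Δ0=5/3, Δ1=-4/3, Δ2=4, Δ3=-3/2
row 1: diag=12, rhs=-18; c'=1/4, d'=-3/2
row 2: denom=8−3·1/4=29/4; d'=(32−3·-3/2)/(29/4)=146/29
row 3: denom=6−1·4/29=170/29; d'=(-33−1·146/29)/(170/29)=-1103/170
back: M3=-1103/170
back: M2=146/29−4/29·-1103/170=504/85
back: M1=-3/2−1/4·504/85=-507/170
M: M0=0, M1=-507/170, M2=504/85, M3=-1103/170, M4=0
seg 0: a=0, c=M0/2=0, d=(M1−M0)/(6·3)=-169/1020, b=Δ0−h0·(2M0+M1)/6=3221/1020
seg 1: a=5, c=M1/2=-507/340, d=(M2−M1)/(6·3)=101/204, b=Δ1−h1·(2M1+M2)/6=-671/510
seg 2: a=1, c=M2/2=252/85, d=(M3−M2)/(6·1)=-2111/1020, b=Δ2−h2·(2M2+M3)/6=3167/1020
seg 3: a=5, c=M3/2=-1103/340, d=(M4−M3)/(6·2)=1103/2040, b=Δ3−h3·(2M3+M4)/6=1441/510
t_q=3/2 → seg 0, τ=3/2; S=0+3221/1020·τ+0·τ²+-169/1020·τ³=11363/2720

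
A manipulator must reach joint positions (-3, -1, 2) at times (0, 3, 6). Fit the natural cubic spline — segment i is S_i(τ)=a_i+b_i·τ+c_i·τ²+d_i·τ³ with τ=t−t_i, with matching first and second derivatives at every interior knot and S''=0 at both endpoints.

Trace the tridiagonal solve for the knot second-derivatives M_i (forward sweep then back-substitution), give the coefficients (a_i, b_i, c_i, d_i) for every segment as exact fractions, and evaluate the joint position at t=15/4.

Δ: Δ0=2/3, Δ1=1
row 1: diag=12, rhs=2; c'=1/4, d'=1/6
back: M1=1/6
M: M0=0, M1=1/6, M2=0
seg 0: a=-3, c=M0/2=0, d=(M1−M0)/(6·3)=1/108, b=Δ0−h0·(2M0+M1)/6=7/12
seg 1: a=-1, c=M1/2=1/12, d=(M2−M1)/(6·3)=-1/108, b=Δ1−h1·(2M1+M2)/6=5/6
t_q=15/4 → seg 1, τ=3/4; S=-1+5/6·τ+1/12·τ²+-1/108·τ³=-85/256

  seg 0: a=-3 b=7/12 c=0 d=1/108
  seg 1: a=-1 b=5/6 c=1/12 d=-1/108
S(15/4) = -85/256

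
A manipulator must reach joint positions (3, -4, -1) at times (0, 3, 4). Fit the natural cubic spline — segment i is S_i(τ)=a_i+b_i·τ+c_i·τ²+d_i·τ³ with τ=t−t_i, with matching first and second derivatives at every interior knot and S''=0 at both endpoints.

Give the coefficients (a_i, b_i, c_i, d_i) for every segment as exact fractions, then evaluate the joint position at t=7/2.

  seg 0: a=3 b=-13/3 c=0 d=2/9
  seg 1: a=-4 b=5/3 c=2 d=-2/3
S(7/2) = -11/4

Δ: Δ0=-7/3, Δ1=3
row 1: diag=8, rhs=32; c'=1/8, d'=4
back: M1=4
M: M0=0, M1=4, M2=0
seg 0: a=3, c=M0/2=0, d=(M1−M0)/(6·3)=2/9, b=Δ0−h0·(2M0+M1)/6=-13/3
seg 1: a=-4, c=M1/2=2, d=(M2−M1)/(6·1)=-2/3, b=Δ1−h1·(2M1+M2)/6=5/3
t_q=7/2 → seg 1, τ=1/2; S=-4+5/3·τ+2·τ²+-2/3·τ³=-11/4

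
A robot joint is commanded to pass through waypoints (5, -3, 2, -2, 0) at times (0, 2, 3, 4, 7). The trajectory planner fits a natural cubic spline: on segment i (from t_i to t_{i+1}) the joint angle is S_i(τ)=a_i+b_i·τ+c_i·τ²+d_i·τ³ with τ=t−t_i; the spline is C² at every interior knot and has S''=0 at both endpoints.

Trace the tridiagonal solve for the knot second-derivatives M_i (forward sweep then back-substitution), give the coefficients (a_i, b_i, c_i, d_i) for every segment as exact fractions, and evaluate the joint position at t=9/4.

  seg 0: a=5 b=-2135/267 c=0 d=1067/1068
  seg 1: a=-3 b=1066/267 c=1067/178 d=-2663/534
  seg 2: a=2 b=545/534 c=-798/89 d=2107/534
  seg 3: a=-2 b=-1355/267 c=511/178 d=-511/1602
S(9/4) = -19425/11392

Δ: Δ0=-4, Δ1=5, Δ2=-4, Δ3=2/3
row 1: diag=6, rhs=54; c'=1/6, d'=9
row 2: denom=4−1·1/6=23/6; d'=(-54−1·9)/(23/6)=-378/23
row 3: denom=8−1·6/23=178/23; d'=(28−1·-378/23)/(178/23)=511/89
back: M3=511/89
back: M2=-378/23−6/23·511/89=-1596/89
back: M1=9−1/6·-1596/89=1067/89
M: M0=0, M1=1067/89, M2=-1596/89, M3=511/89, M4=0
seg 0: a=5, c=M0/2=0, d=(M1−M0)/(6·2)=1067/1068, b=Δ0−h0·(2M0+M1)/6=-2135/267
seg 1: a=-3, c=M1/2=1067/178, d=(M2−M1)/(6·1)=-2663/534, b=Δ1−h1·(2M1+M2)/6=1066/267
seg 2: a=2, c=M2/2=-798/89, d=(M3−M2)/(6·1)=2107/534, b=Δ2−h2·(2M2+M3)/6=545/534
seg 3: a=-2, c=M3/2=511/178, d=(M4−M3)/(6·3)=-511/1602, b=Δ3−h3·(2M3+M4)/6=-1355/267
t_q=9/4 → seg 1, τ=1/4; S=-3+1066/267·τ+1067/178·τ²+-2663/534·τ³=-19425/11392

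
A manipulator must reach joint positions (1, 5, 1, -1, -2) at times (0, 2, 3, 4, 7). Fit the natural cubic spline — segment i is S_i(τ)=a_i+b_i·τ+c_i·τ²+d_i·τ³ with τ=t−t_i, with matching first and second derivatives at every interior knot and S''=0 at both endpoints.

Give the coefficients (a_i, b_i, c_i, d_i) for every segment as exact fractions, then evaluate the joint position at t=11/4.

  seg 0: a=1 b=1135/267 c=0 d=-601/1068
  seg 1: a=5 b=-668/267 c=-601/178 d=1003/534
  seg 2: a=1 b=-1933/534 c=201/89 d=-341/534
  seg 3: a=-1 b=-272/267 c=61/178 d=-61/1602
S(11/4) = 22975/11392

Δ: Δ0=2, Δ1=-4, Δ2=-2, Δ3=-1/3
row 1: diag=6, rhs=-36; c'=1/6, d'=-6
row 2: denom=4−1·1/6=23/6; d'=(12−1·-6)/(23/6)=108/23
row 3: denom=8−1·6/23=178/23; d'=(10−1·108/23)/(178/23)=61/89
back: M3=61/89
back: M2=108/23−6/23·61/89=402/89
back: M1=-6−1/6·402/89=-601/89
M: M0=0, M1=-601/89, M2=402/89, M3=61/89, M4=0
seg 0: a=1, c=M0/2=0, d=(M1−M0)/(6·2)=-601/1068, b=Δ0−h0·(2M0+M1)/6=1135/267
seg 1: a=5, c=M1/2=-601/178, d=(M2−M1)/(6·1)=1003/534, b=Δ1−h1·(2M1+M2)/6=-668/267
seg 2: a=1, c=M2/2=201/89, d=(M3−M2)/(6·1)=-341/534, b=Δ2−h2·(2M2+M3)/6=-1933/534
seg 3: a=-1, c=M3/2=61/178, d=(M4−M3)/(6·3)=-61/1602, b=Δ3−h3·(2M3+M4)/6=-272/267
t_q=11/4 → seg 1, τ=3/4; S=5+-668/267·τ+-601/178·τ²+1003/534·τ³=22975/11392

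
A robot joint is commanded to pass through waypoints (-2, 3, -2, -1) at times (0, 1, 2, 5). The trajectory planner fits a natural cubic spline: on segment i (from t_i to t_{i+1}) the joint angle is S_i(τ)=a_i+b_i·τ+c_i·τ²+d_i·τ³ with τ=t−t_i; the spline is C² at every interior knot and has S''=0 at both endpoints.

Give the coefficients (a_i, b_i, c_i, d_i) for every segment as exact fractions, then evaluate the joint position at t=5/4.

Δ: Δ0=5, Δ1=-5, Δ2=1/3
row 1: diag=4, rhs=-60; c'=1/4, d'=-15
row 2: denom=8−1·1/4=31/4; d'=(32−1·-15)/(31/4)=188/31
back: M2=188/31
back: M1=-15−1/4·188/31=-512/31
M: M0=0, M1=-512/31, M2=188/31, M3=0
seg 0: a=-2, c=M0/2=0, d=(M1−M0)/(6·1)=-256/93, b=Δ0−h0·(2M0+M1)/6=721/93
seg 1: a=3, c=M1/2=-256/31, d=(M2−M1)/(6·1)=350/93, b=Δ1−h1·(2M1+M2)/6=-47/93
seg 2: a=-2, c=M2/2=94/31, d=(M3−M2)/(6·3)=-94/279, b=Δ2−h2·(2M2+M3)/6=-533/93
t_q=5/4 → seg 1, τ=1/4; S=3+-47/93·τ+-256/31·τ²+350/93·τ³=2397/992

  seg 0: a=-2 b=721/93 c=0 d=-256/93
  seg 1: a=3 b=-47/93 c=-256/31 d=350/93
  seg 2: a=-2 b=-533/93 c=94/31 d=-94/279
S(5/4) = 2397/992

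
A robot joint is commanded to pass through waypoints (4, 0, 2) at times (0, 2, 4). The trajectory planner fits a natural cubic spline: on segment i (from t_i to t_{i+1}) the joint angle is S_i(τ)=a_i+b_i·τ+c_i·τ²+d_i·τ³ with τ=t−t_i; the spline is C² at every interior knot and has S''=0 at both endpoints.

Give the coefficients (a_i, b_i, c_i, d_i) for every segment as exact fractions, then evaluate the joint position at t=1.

  seg 0: a=4 b=-11/4 c=0 d=3/16
  seg 1: a=0 b=-1/2 c=9/8 d=-3/16
S(1) = 23/16

Δ: Δ0=-2, Δ1=1
row 1: diag=8, rhs=18; c'=1/4, d'=9/4
back: M1=9/4
M: M0=0, M1=9/4, M2=0
seg 0: a=4, c=M0/2=0, d=(M1−M0)/(6·2)=3/16, b=Δ0−h0·(2M0+M1)/6=-11/4
seg 1: a=0, c=M1/2=9/8, d=(M2−M1)/(6·2)=-3/16, b=Δ1−h1·(2M1+M2)/6=-1/2
t_q=1 → seg 0, τ=1; S=4+-11/4·τ+0·τ²+3/16·τ³=23/16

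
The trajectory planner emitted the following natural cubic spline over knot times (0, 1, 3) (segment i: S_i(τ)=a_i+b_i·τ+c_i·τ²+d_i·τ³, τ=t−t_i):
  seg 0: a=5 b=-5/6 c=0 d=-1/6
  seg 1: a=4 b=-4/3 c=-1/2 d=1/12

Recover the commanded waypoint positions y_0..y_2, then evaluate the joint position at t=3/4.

y_0=5 y_1=4 y_2=0
S(3/4) = 551/128

y_0 = S_0(0) = a_0 = 5
y_1 = S_1(0) = a_1 = 4
y_2 = S_1(2) = 0
t_q=3/4 is in segment 0 (τ=3/4); S_0(τ)=551/128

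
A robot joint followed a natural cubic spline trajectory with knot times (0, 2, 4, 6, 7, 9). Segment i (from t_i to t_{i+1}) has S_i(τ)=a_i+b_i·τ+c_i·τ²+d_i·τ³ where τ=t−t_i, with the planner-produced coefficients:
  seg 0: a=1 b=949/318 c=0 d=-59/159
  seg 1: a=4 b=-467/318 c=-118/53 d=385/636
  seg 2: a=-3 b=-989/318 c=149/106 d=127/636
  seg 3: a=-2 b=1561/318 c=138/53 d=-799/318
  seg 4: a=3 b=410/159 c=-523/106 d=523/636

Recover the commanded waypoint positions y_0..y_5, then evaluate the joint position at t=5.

y_0 = S_0(0) = a_0 = 1
y_1 = S_1(0) = a_1 = 4
y_2 = S_2(0) = a_2 = -3
y_3 = S_3(0) = a_3 = -2
y_4 = S_4(0) = a_4 = 3
y_5 = S_4(2) = -5
t_q=5 is in segment 2 (τ=1); S_2(τ)=-955/212

y_0=1 y_1=4 y_2=-3 y_3=-2 y_4=3 y_5=-5
S(5) = -955/212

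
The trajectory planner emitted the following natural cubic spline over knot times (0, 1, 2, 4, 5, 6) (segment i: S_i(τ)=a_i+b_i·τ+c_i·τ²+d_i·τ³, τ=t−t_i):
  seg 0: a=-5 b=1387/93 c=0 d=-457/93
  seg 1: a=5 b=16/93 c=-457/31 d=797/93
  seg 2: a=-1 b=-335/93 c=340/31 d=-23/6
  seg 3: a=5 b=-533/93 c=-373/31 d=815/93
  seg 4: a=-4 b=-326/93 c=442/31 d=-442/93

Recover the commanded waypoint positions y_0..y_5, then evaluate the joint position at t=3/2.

y_0 = S_0(0) = a_0 = -5
y_1 = S_1(0) = a_1 = 5
y_2 = S_2(0) = a_2 = -1
y_3 = S_3(0) = a_3 = 5
y_4 = S_4(0) = a_4 = -4
y_5 = S_4(1) = 2
t_q=3/2 is in segment 1 (τ=1/2); S_1(τ)=613/248

y_0=-5 y_1=5 y_2=-1 y_3=5 y_4=-4 y_5=2
S(3/2) = 613/248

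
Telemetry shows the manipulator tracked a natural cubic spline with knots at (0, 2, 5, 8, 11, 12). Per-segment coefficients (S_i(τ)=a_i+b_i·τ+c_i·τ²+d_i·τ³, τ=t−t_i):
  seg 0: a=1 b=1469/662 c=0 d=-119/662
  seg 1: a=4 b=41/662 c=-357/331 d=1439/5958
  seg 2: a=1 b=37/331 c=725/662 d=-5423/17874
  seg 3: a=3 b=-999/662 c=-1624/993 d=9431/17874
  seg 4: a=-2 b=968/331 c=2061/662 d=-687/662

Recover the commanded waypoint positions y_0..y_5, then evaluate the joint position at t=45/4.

y_0 = S_0(0) = a_0 = 1
y_1 = S_1(0) = a_1 = 4
y_2 = S_2(0) = a_2 = 1
y_3 = S_3(0) = a_3 = 3
y_4 = S_4(0) = a_4 = -2
y_5 = S_4(1) = 3
t_q=45/4 is in segment 4 (τ=1/4); S_4(τ)=-46203/42368

y_0=1 y_1=4 y_2=1 y_3=3 y_4=-2 y_5=3
S(45/4) = -46203/42368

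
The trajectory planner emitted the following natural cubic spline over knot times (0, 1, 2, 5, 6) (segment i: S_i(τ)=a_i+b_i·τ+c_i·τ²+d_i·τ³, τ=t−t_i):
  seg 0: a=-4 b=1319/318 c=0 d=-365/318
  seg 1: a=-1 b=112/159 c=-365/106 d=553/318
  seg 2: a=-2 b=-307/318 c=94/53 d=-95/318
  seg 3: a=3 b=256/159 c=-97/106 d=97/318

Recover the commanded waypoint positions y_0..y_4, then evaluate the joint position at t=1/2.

y_0=-4 y_1=-1 y_2=-2 y_3=3 y_4=4
S(1/2) = -1755/848

y_0 = S_0(0) = a_0 = -4
y_1 = S_1(0) = a_1 = -1
y_2 = S_2(0) = a_2 = -2
y_3 = S_3(0) = a_3 = 3
y_4 = S_3(1) = 4
t_q=1/2 is in segment 0 (τ=1/2); S_0(τ)=-1755/848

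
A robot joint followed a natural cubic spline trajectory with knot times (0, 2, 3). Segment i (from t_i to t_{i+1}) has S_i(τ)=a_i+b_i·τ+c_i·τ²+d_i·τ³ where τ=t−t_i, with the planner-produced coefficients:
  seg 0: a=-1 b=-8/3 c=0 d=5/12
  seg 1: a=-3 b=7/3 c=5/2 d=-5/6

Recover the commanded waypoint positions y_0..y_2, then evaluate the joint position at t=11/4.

y_0 = S_0(0) = a_0 = -1
y_1 = S_1(0) = a_1 = -3
y_2 = S_1(1) = 1
t_q=11/4 is in segment 1 (τ=3/4); S_1(τ)=-25/128

y_0=-1 y_1=-3 y_2=1
S(11/4) = -25/128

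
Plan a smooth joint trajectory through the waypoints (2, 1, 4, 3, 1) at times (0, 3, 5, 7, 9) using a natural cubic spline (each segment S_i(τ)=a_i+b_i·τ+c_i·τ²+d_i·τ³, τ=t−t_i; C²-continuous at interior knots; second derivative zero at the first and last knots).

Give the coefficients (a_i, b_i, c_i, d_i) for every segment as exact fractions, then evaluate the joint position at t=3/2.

Δ: Δ0=-1/3, Δ1=3/2, Δ2=-1/2, Δ3=-1
row 1: diag=10, rhs=11; c'=1/5, d'=11/10
row 2: denom=8−2·1/5=38/5; d'=(-12−2·11/10)/(38/5)=-71/38
row 3: denom=8−2·5/19=142/19; d'=(-3−2·-71/38)/(142/19)=7/71
back: M3=7/71
back: M2=-71/38−5/19·7/71=-269/142
back: M1=11/10−1/5·-269/142=105/71
M: M0=0, M1=105/71, M2=-269/142, M3=7/71, M4=0
seg 0: a=2, c=M0/2=0, d=(M1−M0)/(6·3)=35/426, b=Δ0−h0·(2M0+M1)/6=-457/426
seg 1: a=1, c=M1/2=105/142, d=(M2−M1)/(6·2)=-479/1704, b=Δ1−h1·(2M1+M2)/6=244/213
seg 2: a=4, c=M2/2=-269/284, d=(M3−M2)/(6·2)=283/1704, b=Δ2−h2·(2M2+M3)/6=311/426
seg 3: a=3, c=M3/2=7/142, d=(M4−M3)/(6·2)=-7/852, b=Δ3−h3·(2M3+M4)/6=-227/213
t_q=3/2 → seg 0, τ=3/2; S=2+-457/426·τ+0·τ²+35/426·τ³=759/1136

  seg 0: a=2 b=-457/426 c=0 d=35/426
  seg 1: a=1 b=244/213 c=105/142 d=-479/1704
  seg 2: a=4 b=311/426 c=-269/284 d=283/1704
  seg 3: a=3 b=-227/213 c=7/142 d=-7/852
S(3/2) = 759/1136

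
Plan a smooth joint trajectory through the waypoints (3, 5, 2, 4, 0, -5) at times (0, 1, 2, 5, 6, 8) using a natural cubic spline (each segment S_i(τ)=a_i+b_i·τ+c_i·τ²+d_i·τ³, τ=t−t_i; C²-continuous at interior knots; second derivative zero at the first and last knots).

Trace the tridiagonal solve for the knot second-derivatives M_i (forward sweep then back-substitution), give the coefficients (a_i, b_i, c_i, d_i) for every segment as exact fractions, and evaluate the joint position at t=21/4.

  seg 0: a=3 b=26117/7446 c=0 d=-11225/7446
  seg 1: a=5 b=-3779/3723 c=-11225/2482 d=18895/7446
  seg 2: a=2 b=-18223/7446 c=3835/1241 d=-15281/22338
  seg 3: a=4 b=-8846/3723 c=-7611/2482 d=10741/7446
  seg 4: a=0 b=-31135/7446 c=1565/1241 d=-1565/7446
S(21/4) = 514171/158848

Δ: Δ0=2, Δ1=-3, Δ2=2/3, Δ3=-4, Δ4=-5/2
row 1: diag=4, rhs=-30; c'=1/4, d'=-15/2
row 2: denom=8−1·1/4=31/4; d'=(22−1·-15/2)/(31/4)=118/31
row 3: denom=8−3·12/31=212/31; d'=(-28−3·118/31)/(212/31)=-611/106
row 4: denom=6−1·31/212=1241/212; d'=(9−1·-611/106)/(1241/212)=3130/1241
back: M4=3130/1241
back: M3=-611/106−31/212·3130/1241=-7611/1241
back: M2=118/31−12/31·-7611/1241=7670/1241
back: M1=-15/2−1/4·7670/1241=-11225/1241
M: M0=0, M1=-11225/1241, M2=7670/1241, M3=-7611/1241, M4=3130/1241, M5=0
seg 0: a=3, c=M0/2=0, d=(M1−M0)/(6·1)=-11225/7446, b=Δ0−h0·(2M0+M1)/6=26117/7446
seg 1: a=5, c=M1/2=-11225/2482, d=(M2−M1)/(6·1)=18895/7446, b=Δ1−h1·(2M1+M2)/6=-3779/3723
seg 2: a=2, c=M2/2=3835/1241, d=(M3−M2)/(6·3)=-15281/22338, b=Δ2−h2·(2M2+M3)/6=-18223/7446
seg 3: a=4, c=M3/2=-7611/2482, d=(M4−M3)/(6·1)=10741/7446, b=Δ3−h3·(2M3+M4)/6=-8846/3723
seg 4: a=0, c=M4/2=1565/1241, d=(M5−M4)/(6·2)=-1565/7446, b=Δ4−h4·(2M4+M5)/6=-31135/7446
t_q=21/4 → seg 3, τ=1/4; S=4+-8846/3723·τ+-7611/2482·τ²+10741/7446·τ³=514171/158848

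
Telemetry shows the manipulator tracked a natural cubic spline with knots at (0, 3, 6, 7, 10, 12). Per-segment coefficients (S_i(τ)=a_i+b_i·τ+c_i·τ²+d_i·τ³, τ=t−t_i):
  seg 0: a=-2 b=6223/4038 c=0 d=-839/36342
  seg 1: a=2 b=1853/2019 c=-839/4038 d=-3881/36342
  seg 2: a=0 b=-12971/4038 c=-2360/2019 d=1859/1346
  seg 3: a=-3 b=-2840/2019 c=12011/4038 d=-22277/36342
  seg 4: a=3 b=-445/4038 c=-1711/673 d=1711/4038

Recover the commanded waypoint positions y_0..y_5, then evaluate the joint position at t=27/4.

y_0=-2 y_1=2 y_2=0 y_3=-3 y_4=3 y_5=-4
S(27/4) = -213983/86144

y_0 = S_0(0) = a_0 = -2
y_1 = S_1(0) = a_1 = 2
y_2 = S_2(0) = a_2 = 0
y_3 = S_3(0) = a_3 = -3
y_4 = S_4(0) = a_4 = 3
y_5 = S_4(2) = -4
t_q=27/4 is in segment 2 (τ=3/4); S_2(τ)=-213983/86144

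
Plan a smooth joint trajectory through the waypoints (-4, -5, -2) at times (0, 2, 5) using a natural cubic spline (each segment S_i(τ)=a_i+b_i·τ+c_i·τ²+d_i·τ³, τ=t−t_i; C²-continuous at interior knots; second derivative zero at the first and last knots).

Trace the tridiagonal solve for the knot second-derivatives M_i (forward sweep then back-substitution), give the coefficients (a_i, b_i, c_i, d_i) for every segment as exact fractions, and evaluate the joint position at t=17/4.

  seg 0: a=-4 b=-4/5 c=0 d=3/40
  seg 1: a=-5 b=1/10 c=9/20 d=-1/20
S(17/4) = -785/256

Δ: Δ0=-1/2, Δ1=1
row 1: diag=10, rhs=9; c'=3/10, d'=9/10
back: M1=9/10
M: M0=0, M1=9/10, M2=0
seg 0: a=-4, c=M0/2=0, d=(M1−M0)/(6·2)=3/40, b=Δ0−h0·(2M0+M1)/6=-4/5
seg 1: a=-5, c=M1/2=9/20, d=(M2−M1)/(6·3)=-1/20, b=Δ1−h1·(2M1+M2)/6=1/10
t_q=17/4 → seg 1, τ=9/4; S=-5+1/10·τ+9/20·τ²+-1/20·τ³=-785/256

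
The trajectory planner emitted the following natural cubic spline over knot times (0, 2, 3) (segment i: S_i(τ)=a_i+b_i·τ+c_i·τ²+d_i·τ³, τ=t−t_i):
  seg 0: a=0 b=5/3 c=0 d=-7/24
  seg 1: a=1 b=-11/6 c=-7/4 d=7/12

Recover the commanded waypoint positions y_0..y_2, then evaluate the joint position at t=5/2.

y_0 = S_0(0) = a_0 = 0
y_1 = S_1(0) = a_1 = 1
y_2 = S_1(1) = -2
t_q=5/2 is in segment 1 (τ=1/2); S_1(τ)=-9/32

y_0=0 y_1=1 y_2=-2
S(5/2) = -9/32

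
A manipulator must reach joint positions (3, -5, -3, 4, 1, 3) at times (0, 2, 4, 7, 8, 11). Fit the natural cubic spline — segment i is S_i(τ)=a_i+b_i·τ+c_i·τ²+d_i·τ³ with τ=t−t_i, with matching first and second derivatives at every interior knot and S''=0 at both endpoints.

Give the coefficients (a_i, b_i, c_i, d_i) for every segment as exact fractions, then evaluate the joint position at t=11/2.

  seg 0: a=3 b=-5384/1053 c=0 d=293/1053
  seg 1: a=-5 b=-1868/1053 c=586/351 d=-595/4212
  seg 2: a=-3 b=3379/1053 c=577/702 d=-7037/18954
  seg 3: a=4 b=-3967/2106 c=-2653/1053 d=985/702
  seg 4: a=1 b=-2857/1053 c=3559/2106 d=-3559/18954
S(11/2) = 347/144

Δ: Δ0=-4, Δ1=1, Δ2=7/3, Δ3=-3, Δ4=2/3
row 1: diag=8, rhs=30; c'=1/4, d'=15/4
row 2: denom=10−2·1/4=19/2; d'=(8−2·15/4)/(19/2)=1/19
row 3: denom=8−3·6/19=134/19; d'=(-32−3·1/19)/(134/19)=-611/134
row 4: denom=8−1·19/134=1053/134; d'=(22−1·-611/134)/(1053/134)=3559/1053
back: M4=3559/1053
back: M3=-611/134−19/134·3559/1053=-5306/1053
back: M2=1/19−6/19·-5306/1053=577/351
back: M1=15/4−1/4·577/351=1172/351
M: M0=0, M1=1172/351, M2=577/351, M3=-5306/1053, M4=3559/1053, M5=0
seg 0: a=3, c=M0/2=0, d=(M1−M0)/(6·2)=293/1053, b=Δ0−h0·(2M0+M1)/6=-5384/1053
seg 1: a=-5, c=M1/2=586/351, d=(M2−M1)/(6·2)=-595/4212, b=Δ1−h1·(2M1+M2)/6=-1868/1053
seg 2: a=-3, c=M2/2=577/702, d=(M3−M2)/(6·3)=-7037/18954, b=Δ2−h2·(2M2+M3)/6=3379/1053
seg 3: a=4, c=M3/2=-2653/1053, d=(M4−M3)/(6·1)=985/702, b=Δ3−h3·(2M3+M4)/6=-3967/2106
seg 4: a=1, c=M4/2=3559/2106, d=(M5−M4)/(6·3)=-3559/18954, b=Δ4−h4·(2M4+M5)/6=-2857/1053
t_q=11/2 → seg 2, τ=3/2; S=-3+3379/1053·τ+577/702·τ²+-7037/18954·τ³=347/144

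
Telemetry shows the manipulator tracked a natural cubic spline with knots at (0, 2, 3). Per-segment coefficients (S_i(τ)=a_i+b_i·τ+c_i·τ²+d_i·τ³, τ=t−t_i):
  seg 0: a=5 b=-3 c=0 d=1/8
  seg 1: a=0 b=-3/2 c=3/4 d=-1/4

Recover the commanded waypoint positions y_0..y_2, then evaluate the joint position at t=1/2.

y_0 = S_0(0) = a_0 = 5
y_1 = S_1(0) = a_1 = 0
y_2 = S_1(1) = -1
t_q=1/2 is in segment 0 (τ=1/2); S_0(τ)=225/64

y_0=5 y_1=0 y_2=-1
S(1/2) = 225/64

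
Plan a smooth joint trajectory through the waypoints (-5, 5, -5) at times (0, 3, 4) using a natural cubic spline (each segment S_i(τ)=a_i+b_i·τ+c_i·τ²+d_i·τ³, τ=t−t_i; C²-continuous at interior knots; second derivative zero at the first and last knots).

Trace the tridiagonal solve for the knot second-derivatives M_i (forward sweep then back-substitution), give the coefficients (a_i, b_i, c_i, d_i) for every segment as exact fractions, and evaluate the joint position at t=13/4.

  seg 0: a=-5 b=25/3 c=0 d=-5/9
  seg 1: a=5 b=-20/3 c=-5 d=5/3
S(13/4) = 195/64

Δ: Δ0=10/3, Δ1=-10
row 1: diag=8, rhs=-80; c'=1/8, d'=-10
back: M1=-10
M: M0=0, M1=-10, M2=0
seg 0: a=-5, c=M0/2=0, d=(M1−M0)/(6·3)=-5/9, b=Δ0−h0·(2M0+M1)/6=25/3
seg 1: a=5, c=M1/2=-5, d=(M2−M1)/(6·1)=5/3, b=Δ1−h1·(2M1+M2)/6=-20/3
t_q=13/4 → seg 1, τ=1/4; S=5+-20/3·τ+-5·τ²+5/3·τ³=195/64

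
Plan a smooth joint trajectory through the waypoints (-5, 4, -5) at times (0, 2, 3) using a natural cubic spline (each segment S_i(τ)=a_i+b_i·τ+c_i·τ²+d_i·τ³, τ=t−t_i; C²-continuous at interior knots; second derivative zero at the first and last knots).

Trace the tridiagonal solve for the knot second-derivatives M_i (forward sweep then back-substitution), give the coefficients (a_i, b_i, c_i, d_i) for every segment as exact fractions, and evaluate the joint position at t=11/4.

Δ: Δ0=9/2, Δ1=-9
row 1: diag=6, rhs=-81; c'=1/6, d'=-27/2
back: M1=-27/2
M: M0=0, M1=-27/2, M2=0
seg 0: a=-5, c=M0/2=0, d=(M1−M0)/(6·2)=-9/8, b=Δ0−h0·(2M0+M1)/6=9
seg 1: a=4, c=M1/2=-27/4, d=(M2−M1)/(6·1)=9/4, b=Δ1−h1·(2M1+M2)/6=-9/2
t_q=11/4 → seg 1, τ=3/4; S=4+-9/2·τ+-27/4·τ²+9/4·τ³=-569/256

  seg 0: a=-5 b=9 c=0 d=-9/8
  seg 1: a=4 b=-9/2 c=-27/4 d=9/4
S(11/4) = -569/256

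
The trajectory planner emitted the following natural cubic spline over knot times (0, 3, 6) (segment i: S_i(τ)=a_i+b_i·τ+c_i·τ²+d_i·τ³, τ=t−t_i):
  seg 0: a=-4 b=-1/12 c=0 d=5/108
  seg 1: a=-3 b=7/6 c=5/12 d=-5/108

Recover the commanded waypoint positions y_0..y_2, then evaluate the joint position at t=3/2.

y_0 = S_0(0) = a_0 = -4
y_1 = S_1(0) = a_1 = -3
y_2 = S_1(3) = 3
t_q=3/2 is in segment 0 (τ=3/2); S_0(τ)=-127/32

y_0=-4 y_1=-3 y_2=3
S(3/2) = -127/32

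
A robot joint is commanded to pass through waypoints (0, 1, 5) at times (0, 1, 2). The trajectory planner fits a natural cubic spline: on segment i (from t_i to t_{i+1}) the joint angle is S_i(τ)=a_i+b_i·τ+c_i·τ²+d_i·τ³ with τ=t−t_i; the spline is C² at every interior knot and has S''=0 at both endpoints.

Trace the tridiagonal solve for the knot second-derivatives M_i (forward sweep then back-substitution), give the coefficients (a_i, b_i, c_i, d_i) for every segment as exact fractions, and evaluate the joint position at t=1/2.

Δ: Δ0=1, Δ1=4
row 1: diag=4, rhs=18; c'=1/4, d'=9/2
back: M1=9/2
M: M0=0, M1=9/2, M2=0
seg 0: a=0, c=M0/2=0, d=(M1−M0)/(6·1)=3/4, b=Δ0−h0·(2M0+M1)/6=1/4
seg 1: a=1, c=M1/2=9/4, d=(M2−M1)/(6·1)=-3/4, b=Δ1−h1·(2M1+M2)/6=5/2
t_q=1/2 → seg 0, τ=1/2; S=0+1/4·τ+0·τ²+3/4·τ³=7/32

  seg 0: a=0 b=1/4 c=0 d=3/4
  seg 1: a=1 b=5/2 c=9/4 d=-3/4
S(1/2) = 7/32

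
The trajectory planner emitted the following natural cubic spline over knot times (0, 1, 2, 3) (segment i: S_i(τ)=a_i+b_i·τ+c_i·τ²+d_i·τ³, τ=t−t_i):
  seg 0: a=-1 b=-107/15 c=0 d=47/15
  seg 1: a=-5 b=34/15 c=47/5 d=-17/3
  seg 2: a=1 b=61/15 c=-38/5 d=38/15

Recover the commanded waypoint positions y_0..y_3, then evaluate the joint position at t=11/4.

y_0 = S_0(0) = a_0 = -1
y_1 = S_1(0) = a_1 = -5
y_2 = S_2(0) = a_2 = 1
y_3 = S_2(1) = 0
t_q=11/4 is in segment 2 (τ=3/4); S_2(τ)=27/32

y_0=-1 y_1=-5 y_2=1 y_3=0
S(11/4) = 27/32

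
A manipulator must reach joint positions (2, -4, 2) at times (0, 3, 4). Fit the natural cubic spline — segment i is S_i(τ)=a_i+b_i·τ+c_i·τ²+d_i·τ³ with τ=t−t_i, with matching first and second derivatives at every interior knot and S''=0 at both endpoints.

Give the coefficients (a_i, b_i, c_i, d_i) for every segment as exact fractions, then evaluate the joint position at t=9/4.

  seg 0: a=2 b=-5 c=0 d=1/3
  seg 1: a=-4 b=4 c=3 d=-1
S(9/4) = -349/64

Δ: Δ0=-2, Δ1=6
row 1: diag=8, rhs=48; c'=1/8, d'=6
back: M1=6
M: M0=0, M1=6, M2=0
seg 0: a=2, c=M0/2=0, d=(M1−M0)/(6·3)=1/3, b=Δ0−h0·(2M0+M1)/6=-5
seg 1: a=-4, c=M1/2=3, d=(M2−M1)/(6·1)=-1, b=Δ1−h1·(2M1+M2)/6=4
t_q=9/4 → seg 0, τ=9/4; S=2+-5·τ+0·τ²+1/3·τ³=-349/64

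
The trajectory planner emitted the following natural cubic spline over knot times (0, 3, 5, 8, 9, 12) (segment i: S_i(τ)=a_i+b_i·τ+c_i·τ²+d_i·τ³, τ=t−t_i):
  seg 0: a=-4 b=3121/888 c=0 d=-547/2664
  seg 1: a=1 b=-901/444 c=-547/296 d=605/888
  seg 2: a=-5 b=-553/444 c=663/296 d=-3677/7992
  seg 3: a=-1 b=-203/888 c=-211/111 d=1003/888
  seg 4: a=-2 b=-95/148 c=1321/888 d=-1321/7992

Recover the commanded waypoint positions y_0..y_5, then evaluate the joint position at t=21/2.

y_0=-4 y_1=1 y_2=-5 y_3=-1 y_4=-2 y_5=5
S(21/2) = -411/2368

y_0 = S_0(0) = a_0 = -4
y_1 = S_1(0) = a_1 = 1
y_2 = S_2(0) = a_2 = -5
y_3 = S_3(0) = a_3 = -1
y_4 = S_4(0) = a_4 = -2
y_5 = S_4(3) = 5
t_q=21/2 is in segment 4 (τ=3/2); S_4(τ)=-411/2368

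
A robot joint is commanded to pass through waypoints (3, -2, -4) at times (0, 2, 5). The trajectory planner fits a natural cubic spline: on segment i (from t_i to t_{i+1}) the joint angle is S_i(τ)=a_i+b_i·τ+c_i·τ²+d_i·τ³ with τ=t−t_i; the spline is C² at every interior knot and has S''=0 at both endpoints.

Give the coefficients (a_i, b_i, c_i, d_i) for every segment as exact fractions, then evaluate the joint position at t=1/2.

  seg 0: a=3 b=-43/15 c=0 d=11/120
  seg 1: a=-2 b=-53/30 c=11/20 d=-11/180
S(1/2) = 101/64

Δ: Δ0=-5/2, Δ1=-2/3
row 1: diag=10, rhs=11; c'=3/10, d'=11/10
back: M1=11/10
M: M0=0, M1=11/10, M2=0
seg 0: a=3, c=M0/2=0, d=(M1−M0)/(6·2)=11/120, b=Δ0−h0·(2M0+M1)/6=-43/15
seg 1: a=-2, c=M1/2=11/20, d=(M2−M1)/(6·3)=-11/180, b=Δ1−h1·(2M1+M2)/6=-53/30
t_q=1/2 → seg 0, τ=1/2; S=3+-43/15·τ+0·τ²+11/120·τ³=101/64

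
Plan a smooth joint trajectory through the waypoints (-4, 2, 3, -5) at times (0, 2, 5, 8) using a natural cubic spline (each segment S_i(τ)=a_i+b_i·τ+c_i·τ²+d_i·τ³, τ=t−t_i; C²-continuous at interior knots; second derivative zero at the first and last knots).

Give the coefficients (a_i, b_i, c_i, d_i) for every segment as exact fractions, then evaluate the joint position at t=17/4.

  seg 0: a=-4 b=379/111 c=0 d=-23/222
  seg 1: a=2 b=241/111 c=-23/37 d=1/333
  seg 2: a=3 b=-164/111 c=-22/37 d=22/333
S(17/4) = 8933/2368

Δ: Δ0=3, Δ1=1/3, Δ2=-8/3
row 1: diag=10, rhs=-16; c'=3/10, d'=-8/5
row 2: denom=12−3·3/10=111/10; d'=(-18−3·-8/5)/(111/10)=-44/37
back: M2=-44/37
back: M1=-8/5−3/10·-44/37=-46/37
M: M0=0, M1=-46/37, M2=-44/37, M3=0
seg 0: a=-4, c=M0/2=0, d=(M1−M0)/(6·2)=-23/222, b=Δ0−h0·(2M0+M1)/6=379/111
seg 1: a=2, c=M1/2=-23/37, d=(M2−M1)/(6·3)=1/333, b=Δ1−h1·(2M1+M2)/6=241/111
seg 2: a=3, c=M2/2=-22/37, d=(M3−M2)/(6·3)=22/333, b=Δ2−h2·(2M2+M3)/6=-164/111
t_q=17/4 → seg 1, τ=9/4; S=2+241/111·τ+-23/37·τ²+1/333·τ³=8933/2368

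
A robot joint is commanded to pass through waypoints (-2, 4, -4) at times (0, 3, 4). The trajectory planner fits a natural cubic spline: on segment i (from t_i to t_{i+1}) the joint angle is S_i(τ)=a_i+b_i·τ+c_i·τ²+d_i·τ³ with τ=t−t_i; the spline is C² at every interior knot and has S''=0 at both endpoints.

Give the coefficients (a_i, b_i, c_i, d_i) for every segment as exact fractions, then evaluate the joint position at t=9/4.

Δ: Δ0=2, Δ1=-8
row 1: diag=8, rhs=-60; c'=1/8, d'=-15/2
back: M1=-15/2
M: M0=0, M1=-15/2, M2=0
seg 0: a=-2, c=M0/2=0, d=(M1−M0)/(6·3)=-5/12, b=Δ0−h0·(2M0+M1)/6=23/4
seg 1: a=4, c=M1/2=-15/4, d=(M2−M1)/(6·1)=5/4, b=Δ1−h1·(2M1+M2)/6=-11/2
t_q=9/4 → seg 0, τ=9/4; S=-2+23/4·τ+0·τ²+-5/12·τ³=1585/256

  seg 0: a=-2 b=23/4 c=0 d=-5/12
  seg 1: a=4 b=-11/2 c=-15/4 d=5/4
S(9/4) = 1585/256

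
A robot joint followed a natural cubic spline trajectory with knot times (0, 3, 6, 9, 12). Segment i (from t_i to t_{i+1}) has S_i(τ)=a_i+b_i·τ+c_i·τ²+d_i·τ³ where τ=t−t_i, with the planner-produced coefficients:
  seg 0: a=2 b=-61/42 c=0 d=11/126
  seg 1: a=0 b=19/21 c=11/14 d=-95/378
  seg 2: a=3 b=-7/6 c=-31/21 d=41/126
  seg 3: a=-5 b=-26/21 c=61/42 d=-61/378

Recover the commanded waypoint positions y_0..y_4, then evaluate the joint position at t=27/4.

y_0=2 y_1=0 y_2=3 y_3=-5 y_4=0
S(27/4) = 1283/896

y_0 = S_0(0) = a_0 = 2
y_1 = S_1(0) = a_1 = 0
y_2 = S_2(0) = a_2 = 3
y_3 = S_3(0) = a_3 = -5
y_4 = S_3(3) = 0
t_q=27/4 is in segment 2 (τ=3/4); S_2(τ)=1283/896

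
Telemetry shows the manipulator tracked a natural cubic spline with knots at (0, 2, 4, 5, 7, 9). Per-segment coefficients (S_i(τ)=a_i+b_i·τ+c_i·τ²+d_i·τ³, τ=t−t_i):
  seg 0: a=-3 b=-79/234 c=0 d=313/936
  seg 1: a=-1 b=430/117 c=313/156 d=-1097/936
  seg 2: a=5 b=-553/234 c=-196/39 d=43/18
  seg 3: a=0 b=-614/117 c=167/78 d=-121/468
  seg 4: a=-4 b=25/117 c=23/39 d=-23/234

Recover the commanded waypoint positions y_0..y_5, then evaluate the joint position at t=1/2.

y_0=-3 y_1=-1 y_2=5 y_3=0 y_4=-4 y_5=-2
S(1/2) = -7805/2496

y_0 = S_0(0) = a_0 = -3
y_1 = S_1(0) = a_1 = -1
y_2 = S_2(0) = a_2 = 5
y_3 = S_3(0) = a_3 = 0
y_4 = S_4(0) = a_4 = -4
y_5 = S_4(2) = -2
t_q=1/2 is in segment 0 (τ=1/2); S_0(τ)=-7805/2496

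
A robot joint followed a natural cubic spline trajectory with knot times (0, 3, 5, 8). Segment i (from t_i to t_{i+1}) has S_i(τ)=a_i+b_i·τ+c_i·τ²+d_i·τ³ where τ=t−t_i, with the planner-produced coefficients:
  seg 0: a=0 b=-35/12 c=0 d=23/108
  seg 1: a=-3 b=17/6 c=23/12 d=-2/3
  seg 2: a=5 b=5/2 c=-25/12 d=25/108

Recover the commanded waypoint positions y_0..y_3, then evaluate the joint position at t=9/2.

y_0 = S_0(0) = a_0 = 0
y_1 = S_1(0) = a_1 = -3
y_2 = S_2(0) = a_2 = 5
y_3 = S_2(3) = 0
t_q=9/2 is in segment 1 (τ=3/2); S_1(τ)=53/16

y_0=0 y_1=-3 y_2=5 y_3=0
S(9/2) = 53/16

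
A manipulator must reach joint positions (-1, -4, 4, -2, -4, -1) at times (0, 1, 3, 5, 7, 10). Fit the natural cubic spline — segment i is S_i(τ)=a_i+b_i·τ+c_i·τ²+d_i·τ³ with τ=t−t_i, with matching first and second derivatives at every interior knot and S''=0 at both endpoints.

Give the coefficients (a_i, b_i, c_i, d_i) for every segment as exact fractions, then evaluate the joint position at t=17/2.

  seg 0: a=-1 b=-901/194 c=0 d=319/194
  seg 1: a=-4 b=28/97 c=957/194 d=-597/388
  seg 2: a=4 b=151/97 c=-417/97 d=98/97
  seg 3: a=-2 b=-341/97 c=171/97 d=-49/194
  seg 4: a=-4 b=49/97 c=24/97 d=-8/291
S(17/2) = -539/194

Δ: Δ0=-3, Δ1=4, Δ2=-3, Δ3=-1, Δ4=1
row 1: diag=6, rhs=42; c'=1/3, d'=7
row 2: denom=8−2·1/3=22/3; d'=(-42−2·7)/(22/3)=-84/11
row 3: denom=8−2·3/11=82/11; d'=(12−2·-84/11)/(82/11)=150/41
row 4: denom=10−2·11/41=388/41; d'=(12−2·150/41)/(388/41)=48/97
back: M4=48/97
back: M3=150/41−11/41·48/97=342/97
back: M2=-84/11−3/11·342/97=-834/97
back: M1=7−1/3·-834/97=957/97
M: M0=0, M1=957/97, M2=-834/97, M3=342/97, M4=48/97, M5=0
seg 0: a=-1, c=M0/2=0, d=(M1−M0)/(6·1)=319/194, b=Δ0−h0·(2M0+M1)/6=-901/194
seg 1: a=-4, c=M1/2=957/194, d=(M2−M1)/(6·2)=-597/388, b=Δ1−h1·(2M1+M2)/6=28/97
seg 2: a=4, c=M2/2=-417/97, d=(M3−M2)/(6·2)=98/97, b=Δ2−h2·(2M2+M3)/6=151/97
seg 3: a=-2, c=M3/2=171/97, d=(M4−M3)/(6·2)=-49/194, b=Δ3−h3·(2M3+M4)/6=-341/97
seg 4: a=-4, c=M4/2=24/97, d=(M5−M4)/(6·3)=-8/291, b=Δ4−h4·(2M4+M5)/6=49/97
t_q=17/2 → seg 4, τ=3/2; S=-4+49/97·τ+24/97·τ²+-8/291·τ³=-539/194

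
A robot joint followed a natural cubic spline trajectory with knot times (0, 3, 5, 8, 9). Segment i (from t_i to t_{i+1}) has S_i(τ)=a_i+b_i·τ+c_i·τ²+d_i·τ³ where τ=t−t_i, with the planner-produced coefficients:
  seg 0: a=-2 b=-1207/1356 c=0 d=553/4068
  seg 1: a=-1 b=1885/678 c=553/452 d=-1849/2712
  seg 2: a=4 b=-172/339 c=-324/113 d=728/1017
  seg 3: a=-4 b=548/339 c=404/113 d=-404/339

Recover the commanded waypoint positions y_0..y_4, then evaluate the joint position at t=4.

y_0=-2 y_1=-1 y_2=4 y_3=-4 y_4=0
S(4) = 2099/904

y_0 = S_0(0) = a_0 = -2
y_1 = S_1(0) = a_1 = -1
y_2 = S_2(0) = a_2 = 4
y_3 = S_3(0) = a_3 = -4
y_4 = S_3(1) = 0
t_q=4 is in segment 1 (τ=1); S_1(τ)=2099/904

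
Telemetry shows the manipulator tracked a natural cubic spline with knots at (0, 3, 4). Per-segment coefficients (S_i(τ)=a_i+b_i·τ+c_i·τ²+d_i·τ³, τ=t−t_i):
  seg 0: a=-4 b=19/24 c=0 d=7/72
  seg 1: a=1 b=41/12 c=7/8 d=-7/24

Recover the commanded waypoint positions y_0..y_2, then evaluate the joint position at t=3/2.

y_0=-4 y_1=1 y_2=5
S(3/2) = -159/64

y_0 = S_0(0) = a_0 = -4
y_1 = S_1(0) = a_1 = 1
y_2 = S_1(1) = 5
t_q=3/2 is in segment 0 (τ=3/2); S_0(τ)=-159/64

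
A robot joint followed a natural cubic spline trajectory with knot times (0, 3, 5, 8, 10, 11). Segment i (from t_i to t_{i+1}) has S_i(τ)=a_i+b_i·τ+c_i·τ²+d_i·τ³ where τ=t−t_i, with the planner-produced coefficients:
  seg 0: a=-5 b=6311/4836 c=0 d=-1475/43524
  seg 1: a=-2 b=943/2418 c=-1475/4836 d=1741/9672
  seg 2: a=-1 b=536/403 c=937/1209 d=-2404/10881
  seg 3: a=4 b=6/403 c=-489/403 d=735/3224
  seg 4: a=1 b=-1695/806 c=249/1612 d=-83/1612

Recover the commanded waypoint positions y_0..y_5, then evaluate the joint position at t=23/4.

y_0=-5 y_1=-2 y_2=-1 y_3=4 y_4=1 y_5=-1
S(23/4) = 1097/3224

y_0 = S_0(0) = a_0 = -5
y_1 = S_1(0) = a_1 = -2
y_2 = S_2(0) = a_2 = -1
y_3 = S_3(0) = a_3 = 4
y_4 = S_4(0) = a_4 = 1
y_5 = S_4(1) = -1
t_q=23/4 is in segment 2 (τ=3/4); S_2(τ)=1097/3224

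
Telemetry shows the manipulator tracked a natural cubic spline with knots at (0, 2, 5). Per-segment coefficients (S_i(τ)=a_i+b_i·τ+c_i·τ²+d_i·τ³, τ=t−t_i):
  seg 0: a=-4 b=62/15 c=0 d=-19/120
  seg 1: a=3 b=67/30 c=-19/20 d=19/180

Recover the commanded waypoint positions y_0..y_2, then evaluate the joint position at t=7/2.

y_0 = S_0(0) = a_0 = -4
y_1 = S_1(0) = a_1 = 3
y_2 = S_1(3) = 4
t_q=7/2 is in segment 1 (τ=3/2); S_1(τ)=731/160

y_0=-4 y_1=3 y_2=4
S(7/2) = 731/160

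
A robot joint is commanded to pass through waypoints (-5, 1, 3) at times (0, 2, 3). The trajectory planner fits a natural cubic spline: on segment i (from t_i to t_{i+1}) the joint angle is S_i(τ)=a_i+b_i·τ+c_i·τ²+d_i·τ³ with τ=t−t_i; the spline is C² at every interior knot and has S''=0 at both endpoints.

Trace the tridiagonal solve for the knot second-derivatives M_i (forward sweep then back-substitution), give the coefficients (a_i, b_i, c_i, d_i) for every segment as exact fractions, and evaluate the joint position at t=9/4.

Δ: Δ0=3, Δ1=2
row 1: diag=6, rhs=-6; c'=1/6, d'=-1
back: M1=-1
M: M0=0, M1=-1, M2=0
seg 0: a=-5, c=M0/2=0, d=(M1−M0)/(6·2)=-1/12, b=Δ0−h0·(2M0+M1)/6=10/3
seg 1: a=1, c=M1/2=-1/2, d=(M2−M1)/(6·1)=1/6, b=Δ1−h1·(2M1+M2)/6=7/3
t_q=9/4 → seg 1, τ=1/4; S=1+7/3·τ+-1/2·τ²+1/6·τ³=199/128

  seg 0: a=-5 b=10/3 c=0 d=-1/12
  seg 1: a=1 b=7/3 c=-1/2 d=1/6
S(9/4) = 199/128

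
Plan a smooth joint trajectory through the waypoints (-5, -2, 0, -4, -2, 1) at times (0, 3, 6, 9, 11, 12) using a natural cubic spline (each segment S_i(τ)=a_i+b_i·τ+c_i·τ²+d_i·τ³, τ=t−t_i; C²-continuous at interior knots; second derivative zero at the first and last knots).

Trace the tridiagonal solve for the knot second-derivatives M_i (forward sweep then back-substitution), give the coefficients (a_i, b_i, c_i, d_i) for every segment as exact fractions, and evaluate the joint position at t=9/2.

Δ: Δ0=1, Δ1=2/3, Δ2=-4/3, Δ3=1, Δ4=3
row 1: diag=12, rhs=-2; c'=1/4, d'=-1/6
row 2: denom=12−3·1/4=45/4; d'=(-12−3·-1/6)/(45/4)=-46/45
row 3: denom=10−3·4/15=46/5; d'=(14−3·-46/45)/(46/5)=128/69
row 4: denom=6−2·5/23=128/23; d'=(12−2·128/69)/(128/23)=143/96
back: M4=143/96
back: M3=128/69−5/23·143/96=49/32
back: M2=-46/45−4/15·49/32=-103/72
back: M1=-1/6−1/4·-103/72=55/288
M: M0=0, M1=55/288, M2=-103/72, M3=49/32, M4=143/96, M5=0
seg 0: a=-5, c=M0/2=0, d=(M1−M0)/(6·3)=55/5184, b=Δ0−h0·(2M0+M1)/6=521/576
seg 1: a=-2, c=M1/2=55/576, d=(M2−M1)/(6·3)=-467/5184, b=Δ1−h1·(2M1+M2)/6=343/288
seg 2: a=0, c=M2/2=-103/144, d=(M3−M2)/(6·3)=853/5184, b=Δ2−h2·(2M2+M3)/6=-385/576
seg 3: a=-4, c=M3/2=49/64, d=(M4−M3)/(6·2)=-1/288, b=Δ3−h3·(2M3+M4)/6=-149/288
seg 4: a=-2, c=M4/2=143/192, d=(M5−M4)/(6·1)=-143/576, b=Δ4−h4·(2M4+M5)/6=721/288
t_q=9/2 → seg 1, τ=3/2; S=-2+343/288·τ+55/576·τ²+-467/5184·τ³=-155/512

  seg 0: a=-5 b=521/576 c=0 d=55/5184
  seg 1: a=-2 b=343/288 c=55/576 d=-467/5184
  seg 2: a=0 b=-385/576 c=-103/144 d=853/5184
  seg 3: a=-4 b=-149/288 c=49/64 d=-1/288
  seg 4: a=-2 b=721/288 c=143/192 d=-143/576
S(9/2) = -155/512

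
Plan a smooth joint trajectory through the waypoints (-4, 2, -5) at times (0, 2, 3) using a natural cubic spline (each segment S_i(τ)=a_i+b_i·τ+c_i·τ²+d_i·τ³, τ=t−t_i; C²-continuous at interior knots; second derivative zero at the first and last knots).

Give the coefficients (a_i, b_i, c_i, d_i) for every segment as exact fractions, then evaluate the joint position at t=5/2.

Δ: Δ0=3, Δ1=-7
row 1: diag=6, rhs=-60; c'=1/6, d'=-10
back: M1=-10
M: M0=0, M1=-10, M2=0
seg 0: a=-4, c=M0/2=0, d=(M1−M0)/(6·2)=-5/6, b=Δ0−h0·(2M0+M1)/6=19/3
seg 1: a=2, c=M1/2=-5, d=(M2−M1)/(6·1)=5/3, b=Δ1−h1·(2M1+M2)/6=-11/3
t_q=5/2 → seg 1, τ=1/2; S=2+-11/3·τ+-5·τ²+5/3·τ³=-7/8

  seg 0: a=-4 b=19/3 c=0 d=-5/6
  seg 1: a=2 b=-11/3 c=-5 d=5/3
S(5/2) = -7/8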